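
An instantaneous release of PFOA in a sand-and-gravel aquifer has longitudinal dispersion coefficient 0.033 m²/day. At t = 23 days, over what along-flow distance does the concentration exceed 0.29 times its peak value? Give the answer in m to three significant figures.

The plume is Gaussian with σ = √(2Dt) = √(2 × 0.033 × 23) = 1.232 m.
C/C_peak = exp(−Δx²/(2σ²)) = 0.29 ⇒ Δx = σ·√(−2 ln 0.29) = 1.232 × 1.573 = 1.938 m.
Width = 2Δx = 3.88 m.

3.88 m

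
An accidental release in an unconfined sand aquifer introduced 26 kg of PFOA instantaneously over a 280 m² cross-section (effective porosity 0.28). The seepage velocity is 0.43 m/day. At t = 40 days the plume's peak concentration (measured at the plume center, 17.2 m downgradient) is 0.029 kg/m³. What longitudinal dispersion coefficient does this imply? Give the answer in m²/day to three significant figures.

0.260 m²/day

At the plume center C_max = M/(n_e·A·√(4πDt)), so D = M²/(4πt·(n_e·A·C_max)²).
n_e·A·C_max = 0.28 × 280 × 0.029 = 2.274 kg/m.
D = 26²/(4π × 40 × 2.274²) = 0.260 m²/day.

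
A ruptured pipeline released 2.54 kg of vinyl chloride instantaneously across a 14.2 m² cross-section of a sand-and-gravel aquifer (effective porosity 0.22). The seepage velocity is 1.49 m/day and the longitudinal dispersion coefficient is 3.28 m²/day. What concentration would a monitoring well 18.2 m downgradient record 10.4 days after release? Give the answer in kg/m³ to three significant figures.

0.0372 kg/m³

For an instantaneous plane source, C(x,t) = M/(n_e·A·√(4πDt)) · exp(−(x−vt)²/(4Dt)), with n_e·A the pore (flow) area.
Plume center vt = 1.49 × 10.4 = 15.496 m, so the well at 18.2 m is 2.704 m downgradient of the peak.
√(4πDt) = 20.70 m, giving peak height M/(n_e·A·√(4πDt)) = 2.54/(0.22 × 14.2 × 20.70) = 0.03928 kg/m³.
(x−vt)²/(4Dt) = (2.704)²/(4 × 3.28 × 10.4) = 0.05359; exp(−0.05359) = 0.9478.
C = 0.03928 × 0.9478 = 0.0372 kg/m³.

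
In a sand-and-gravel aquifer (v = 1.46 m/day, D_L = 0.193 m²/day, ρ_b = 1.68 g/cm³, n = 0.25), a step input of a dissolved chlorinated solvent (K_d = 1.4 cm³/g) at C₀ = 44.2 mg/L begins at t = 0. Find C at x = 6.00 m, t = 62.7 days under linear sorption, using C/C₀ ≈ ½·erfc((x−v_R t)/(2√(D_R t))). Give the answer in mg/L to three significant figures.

42.7 mg/L

Retardation factor R = 1 + ρ_b·K_d/n = 1 + 1.68 × 1.4/0.25 = 10.41.
Sorption retards both mechanisms: v_R = v/R = 0.1402 m/day, D_R = D/R = 0.01854 m²/day.
v_R·t = 0.1402 × 62.7 = 8.79054 m; 2√(D_R t) = 2.156 m; argument = (6.00 − 8.79054)/2.156 = -1.294.
C = C₀ × ½·erfc(-1.294) = 44.2 × 0.9664 = 42.7 mg/L.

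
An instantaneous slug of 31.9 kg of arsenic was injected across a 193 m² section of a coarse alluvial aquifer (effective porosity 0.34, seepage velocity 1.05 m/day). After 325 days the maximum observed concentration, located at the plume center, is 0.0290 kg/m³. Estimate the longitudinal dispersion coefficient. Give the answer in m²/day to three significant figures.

0.0688 m²/day

At the plume center C_max = M/(n_e·A·√(4πDt)), so D = M²/(4πt·(n_e·A·C_max)²).
n_e·A·C_max = 0.34 × 193 × 0.0290 = 1.903 kg/m.
D = 31.9²/(4π × 325 × 1.903²) = 0.0688 m²/day.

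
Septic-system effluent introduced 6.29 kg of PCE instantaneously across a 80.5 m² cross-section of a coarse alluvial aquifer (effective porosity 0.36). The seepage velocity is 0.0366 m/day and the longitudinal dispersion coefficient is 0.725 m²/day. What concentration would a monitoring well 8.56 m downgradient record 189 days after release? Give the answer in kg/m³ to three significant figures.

For an instantaneous plane source, C(x,t) = M/(n_e·A·√(4πDt)) · exp(−(x−vt)²/(4Dt)), with n_e·A the pore (flow) area.
Plume center vt = 0.0366 × 189 = 6.9174 m, so the well at 8.56 m is 1.6426 m downgradient of the peak.
√(4πDt) = 41.50 m, giving peak height M/(n_e·A·√(4πDt)) = 6.29/(0.36 × 80.5 × 41.50) = 0.005230 kg/m³.
(x−vt)²/(4Dt) = (1.6426)²/(4 × 0.725 × 189) = 0.004923; exp(−0.004923) = 0.9951.
C = 0.005230 × 0.9951 = 0.00520 kg/m³.

0.00520 kg/m³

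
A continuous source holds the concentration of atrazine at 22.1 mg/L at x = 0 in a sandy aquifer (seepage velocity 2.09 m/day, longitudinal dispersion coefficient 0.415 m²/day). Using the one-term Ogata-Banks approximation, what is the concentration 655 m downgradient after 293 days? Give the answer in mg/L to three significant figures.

0.0692 mg/L

For a continuous step input, C/C₀ ≈ ½·erfc((x−vt)/(2√(Dt))).
vt = 2.09 × 293 = 612.37 m and 2√(Dt) = 2√(0.415 × 293) = 22.05 m.
Argument (x−vt)/(2√(Dt)) = (655 − 612.37)/22.05 = 1.933; ½·erfc(1.933) = 0.003132.
C = 22.1 × 0.003132 = 0.0692 mg/L.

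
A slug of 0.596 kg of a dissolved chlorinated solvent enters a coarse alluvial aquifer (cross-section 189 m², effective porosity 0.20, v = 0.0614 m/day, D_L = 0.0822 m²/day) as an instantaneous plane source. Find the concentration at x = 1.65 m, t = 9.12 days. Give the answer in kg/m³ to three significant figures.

0.00346 kg/m³

For an instantaneous plane source, C(x,t) = M/(n_e·A·√(4πDt)) · exp(−(x−vt)²/(4Dt)), with n_e·A the pore (flow) area.
Plume center vt = 0.0614 × 9.12 = 0.559968 m, so the well at 1.65 m is 1.090032 m downgradient of the peak.
√(4πDt) = 3.069 m, giving peak height M/(n_e·A·√(4πDt)) = 0.596/(0.20 × 189 × 3.069) = 0.005138 kg/m³.
(x−vt)²/(4Dt) = (1.090032)²/(4 × 0.0822 × 9.12) = 0.3962; exp(−0.3962) = 0.6729.
C = 0.005138 × 0.6729 = 0.00346 kg/m³.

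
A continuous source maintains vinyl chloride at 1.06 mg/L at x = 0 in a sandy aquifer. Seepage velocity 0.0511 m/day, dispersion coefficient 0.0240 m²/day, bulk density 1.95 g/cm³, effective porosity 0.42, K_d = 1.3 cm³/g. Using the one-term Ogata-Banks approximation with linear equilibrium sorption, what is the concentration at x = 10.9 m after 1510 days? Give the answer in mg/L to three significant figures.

Retardation factor R = 1 + ρ_b·K_d/n = 1 + 1.95 × 1.3/0.42 = 7.036.
Sorption retards both mechanisms: v_R = v/R = 0.007263 m/day, D_R = D/R = 0.003411 m²/day.
v_R·t = 0.007263 × 1510 = 10.96713 m; 2√(D_R t) = 4.539 m; argument = (10.9 − 10.96713)/4.539 = -0.01479.
C = C₀ × ½·erfc(-0.01479) = 1.06 × 0.5083 = 0.539 mg/L.

0.539 mg/L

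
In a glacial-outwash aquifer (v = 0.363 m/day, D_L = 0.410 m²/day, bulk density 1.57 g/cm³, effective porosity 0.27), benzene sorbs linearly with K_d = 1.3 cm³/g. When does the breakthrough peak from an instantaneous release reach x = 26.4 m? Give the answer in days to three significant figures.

596 days

Retardation factor R = 1 + ρ_b·K_d/n = 1 + 1.57 × 1.3/0.27 = 8.559.
Sorption retards both mechanisms: v_R = v/R = 0.04241 m/day, D_R = D/R = 0.04790 m²/day.
Peak time from v_R²t² + 2D_R t − x² = 0: t = (√(D_R² + v_R²x²) − D_R)/v_R².
√(D_R² + v_R²x²) = √(0.04790² + 0.04241² × 26.4²) = 1.121; v_R² = 0.001799.
t = (1.121 − 0.04790)/0.001799 = 596 days.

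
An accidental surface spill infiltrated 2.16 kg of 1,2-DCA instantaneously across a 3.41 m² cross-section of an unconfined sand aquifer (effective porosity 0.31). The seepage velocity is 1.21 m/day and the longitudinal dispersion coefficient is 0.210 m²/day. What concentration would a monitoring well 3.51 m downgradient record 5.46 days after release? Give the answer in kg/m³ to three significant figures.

0.0665 kg/m³

For an instantaneous plane source, C(x,t) = M/(n_e·A·√(4πDt)) · exp(−(x−vt)²/(4Dt)), with n_e·A the pore (flow) area.
Plume center vt = 1.21 × 5.46 = 6.6066 m, so the well at 3.51 m is 3.0966 m upgradient of the peak.
√(4πDt) = 3.796 m, giving peak height M/(n_e·A·√(4πDt)) = 2.16/(0.31 × 3.41 × 3.796) = 0.5383 kg/m³.
(x−vt)²/(4Dt) = (-3.0966)²/(4 × 0.210 × 5.46) = 2.091; exp(−2.091) = 0.1236.
C = 0.5383 × 0.1236 = 0.0665 kg/m³.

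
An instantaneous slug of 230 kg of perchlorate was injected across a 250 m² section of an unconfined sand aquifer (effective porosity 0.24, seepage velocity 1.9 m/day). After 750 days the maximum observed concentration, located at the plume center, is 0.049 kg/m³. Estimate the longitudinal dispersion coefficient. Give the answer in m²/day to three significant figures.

At the plume center C_max = M/(n_e·A·√(4πDt)), so D = M²/(4πt·(n_e·A·C_max)²).
n_e·A·C_max = 0.24 × 250 × 0.049 = 2.940 kg/m.
D = 230²/(4π × 750 × 2.940²) = 0.649 m²/day.

0.649 m²/day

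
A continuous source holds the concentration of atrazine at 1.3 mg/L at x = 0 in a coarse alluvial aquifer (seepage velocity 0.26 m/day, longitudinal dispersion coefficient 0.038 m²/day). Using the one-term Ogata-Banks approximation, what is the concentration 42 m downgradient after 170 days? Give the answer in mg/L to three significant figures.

0.949 mg/L

For a continuous step input, C/C₀ ≈ ½·erfc((x−vt)/(2√(Dt))).
vt = 0.26 × 170 = 44.2 m and 2√(Dt) = 2√(0.038 × 170) = 5.083 m.
Argument (x−vt)/(2√(Dt)) = (42 − 44.2)/5.083 = -0.4328; ½·erfc(-0.4328) = 0.7298.
C = 1.3 × 0.7298 = 0.949 mg/L.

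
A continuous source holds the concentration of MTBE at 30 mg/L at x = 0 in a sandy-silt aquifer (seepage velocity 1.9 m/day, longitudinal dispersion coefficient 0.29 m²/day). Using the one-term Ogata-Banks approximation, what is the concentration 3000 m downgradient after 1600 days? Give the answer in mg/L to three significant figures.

27.2 mg/L

For a continuous step input, C/C₀ ≈ ½·erfc((x−vt)/(2√(Dt))).
vt = 1.9 × 1600 = 3040 m and 2√(Dt) = 2√(0.29 × 1600) = 43.08 m.
Argument (x−vt)/(2√(Dt)) = (3000 − 3040)/43.08 = -0.9285; ½·erfc(-0.9285) = 0.9054.
C = 30 × 0.9054 = 27.2 mg/L.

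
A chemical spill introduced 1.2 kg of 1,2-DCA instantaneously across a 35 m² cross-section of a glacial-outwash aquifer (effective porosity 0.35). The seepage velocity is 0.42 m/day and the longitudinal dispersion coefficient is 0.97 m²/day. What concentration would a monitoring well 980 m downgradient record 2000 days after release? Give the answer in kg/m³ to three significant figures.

5.02e-05 kg/m³

For an instantaneous plane source, C(x,t) = M/(n_e·A·√(4πDt)) · exp(−(x−vt)²/(4Dt)), with n_e·A the pore (flow) area.
Plume center vt = 0.42 × 2000 = 840 m, so the well at 980 m is 140 m downgradient of the peak.
√(4πDt) = 156.1 m, giving peak height M/(n_e·A·√(4πDt)) = 1.2/(0.35 × 35 × 156.1) = 0.0006275 kg/m³.
(x−vt)²/(4Dt) = (140)²/(4 × 0.97 × 2000) = 2.526; exp(−2.526) = 0.07998.
C = 0.0006275 × 0.07998 = 5.02e-05 kg/m³.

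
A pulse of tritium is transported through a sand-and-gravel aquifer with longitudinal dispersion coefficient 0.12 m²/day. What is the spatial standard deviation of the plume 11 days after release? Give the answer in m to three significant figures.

Dispersive spreading gives a Gaussian with σ² = 2Dt; advection only shifts the center.
σ = √(2 × 0.12 × 11) = 1.62 m.

1.62 m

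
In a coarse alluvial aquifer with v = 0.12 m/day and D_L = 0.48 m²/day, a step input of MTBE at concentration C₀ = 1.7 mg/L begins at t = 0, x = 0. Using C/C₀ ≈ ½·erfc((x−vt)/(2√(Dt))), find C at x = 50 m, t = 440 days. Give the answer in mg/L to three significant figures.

For a continuous step input, C/C₀ ≈ ½·erfc((x−vt)/(2√(Dt))).
vt = 0.12 × 440 = 52.8 m and 2√(Dt) = 2√(0.48 × 440) = 29.07 m.
Argument (x−vt)/(2√(Dt)) = (50 − 52.8)/29.07 = -0.09632; ½·erfc(-0.09632) = 0.5542.
C = 1.7 × 0.5542 = 0.942 mg/L.

0.942 mg/L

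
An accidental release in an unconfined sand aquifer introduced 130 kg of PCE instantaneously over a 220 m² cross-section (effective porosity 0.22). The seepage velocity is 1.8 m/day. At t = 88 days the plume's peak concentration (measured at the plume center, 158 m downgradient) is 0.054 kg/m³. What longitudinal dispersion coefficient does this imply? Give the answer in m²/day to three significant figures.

At the plume center C_max = M/(n_e·A·√(4πDt)), so D = M²/(4πt·(n_e·A·C_max)²).
n_e·A·C_max = 0.22 × 220 × 0.054 = 2.614 kg/m.
D = 130²/(4π × 88 × 2.614²) = 2.24 m²/day.

2.24 m²/day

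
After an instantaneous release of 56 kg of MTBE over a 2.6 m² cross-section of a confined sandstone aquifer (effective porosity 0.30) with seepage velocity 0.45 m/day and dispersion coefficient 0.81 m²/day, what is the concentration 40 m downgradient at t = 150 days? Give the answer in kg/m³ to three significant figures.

0.388 kg/m³

For an instantaneous plane source, C(x,t) = M/(n_e·A·√(4πDt)) · exp(−(x−vt)²/(4Dt)), with n_e·A the pore (flow) area.
Plume center vt = 0.45 × 150 = 67.5 m, so the well at 40 m is 27.5 m upgradient of the peak.
√(4πDt) = 39.07 m, giving peak height M/(n_e·A·√(4πDt)) = 56/(0.30 × 2.6 × 39.07) = 1.838 kg/m³.
(x−vt)²/(4Dt) = (-27.5)²/(4 × 0.81 × 150) = 1.556; exp(−1.556) = 0.2110.
C = 1.838 × 0.2110 = 0.388 kg/m³.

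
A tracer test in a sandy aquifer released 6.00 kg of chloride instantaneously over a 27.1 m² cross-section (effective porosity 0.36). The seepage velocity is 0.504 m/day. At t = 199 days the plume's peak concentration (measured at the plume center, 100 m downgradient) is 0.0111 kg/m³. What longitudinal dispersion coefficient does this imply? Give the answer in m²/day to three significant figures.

1.23 m²/day

At the plume center C_max = M/(n_e·A·√(4πDt)), so D = M²/(4πt·(n_e·A·C_max)²).
n_e·A·C_max = 0.36 × 27.1 × 0.0111 = 0.1083 kg/m.
D = 6.00²/(4π × 199 × 0.1083²) = 1.23 m²/day.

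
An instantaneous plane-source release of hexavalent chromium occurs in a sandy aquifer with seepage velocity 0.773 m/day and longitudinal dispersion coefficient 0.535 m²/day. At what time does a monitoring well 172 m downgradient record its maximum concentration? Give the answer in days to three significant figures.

For the 1D instantaneous-source solution, setting ∂C/∂t = 0 at fixed x gives v²t² + 2Dt − x² = 0, so t = (√(D² + v²x²) − D)/v².
√(D² + v²x²) = √(0.535² + 0.773² × 172²) = 133.0; v² = 0.597529.
t = (133.0 − 0.535)/0.597529 = 222 days (vs. the pure-advection estimate x/v = 223 d).

222 days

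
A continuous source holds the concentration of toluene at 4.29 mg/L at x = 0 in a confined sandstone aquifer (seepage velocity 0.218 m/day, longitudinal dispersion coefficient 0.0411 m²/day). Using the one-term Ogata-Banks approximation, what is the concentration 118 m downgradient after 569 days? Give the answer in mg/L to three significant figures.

3.48 mg/L

For a continuous step input, C/C₀ ≈ ½·erfc((x−vt)/(2√(Dt))).
vt = 0.218 × 569 = 124.042 m and 2√(Dt) = 2√(0.0411 × 569) = 9.672 m.
Argument (x−vt)/(2√(Dt)) = (118 − 124.042)/9.672 = -0.6247; ½·erfc(-0.6247) = 0.8115.
C = 4.29 × 0.8115 = 3.48 mg/L.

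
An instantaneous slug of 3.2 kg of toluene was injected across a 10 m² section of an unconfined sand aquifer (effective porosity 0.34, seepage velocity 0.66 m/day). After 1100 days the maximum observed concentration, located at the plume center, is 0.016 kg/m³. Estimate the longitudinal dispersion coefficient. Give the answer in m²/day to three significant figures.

0.250 m²/day

At the plume center C_max = M/(n_e·A·√(4πDt)), so D = M²/(4πt·(n_e·A·C_max)²).
n_e·A·C_max = 0.34 × 10 × 0.016 = 0.05440 kg/m.
D = 3.2²/(4π × 1100 × 0.05440²) = 0.250 m²/day.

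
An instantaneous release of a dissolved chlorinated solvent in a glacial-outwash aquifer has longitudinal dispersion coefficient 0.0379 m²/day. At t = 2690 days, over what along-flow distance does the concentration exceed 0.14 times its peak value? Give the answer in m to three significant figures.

The plume is Gaussian with σ = √(2Dt) = √(2 × 0.0379 × 2690) = 14.28 m.
C/C_peak = exp(−Δx²/(2σ²)) = 0.14 ⇒ Δx = σ·√(−2 ln 0.14) = 14.28 × 1.983 = 28.32 m.
Width = 2Δx = 56.6 m.

56.6 m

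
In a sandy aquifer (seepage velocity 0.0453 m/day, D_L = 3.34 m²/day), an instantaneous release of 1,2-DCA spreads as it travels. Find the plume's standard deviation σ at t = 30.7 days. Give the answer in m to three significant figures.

Dispersive spreading gives a Gaussian with σ² = 2Dt; advection only shifts the center.
σ = √(2 × 3.34 × 30.7) = 14.3 m.

14.3 m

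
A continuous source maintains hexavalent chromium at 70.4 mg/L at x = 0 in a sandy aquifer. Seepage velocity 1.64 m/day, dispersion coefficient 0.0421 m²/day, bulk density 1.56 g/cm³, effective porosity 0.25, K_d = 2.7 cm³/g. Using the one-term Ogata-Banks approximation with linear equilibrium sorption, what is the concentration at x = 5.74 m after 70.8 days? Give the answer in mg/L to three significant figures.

63.9 mg/L

Retardation factor R = 1 + ρ_b·K_d/n = 1 + 1.56 × 2.7/0.25 = 17.85.
Sorption retards both mechanisms: v_R = v/R = 0.09188 m/day, D_R = D/R = 0.002359 m²/day.
v_R·t = 0.09188 × 70.8 = 6.505104 m; 2√(D_R t) = 0.8174 m; argument = (5.74 − 6.505104)/0.8174 = -0.9360.
C = C₀ × ½·erfc(-0.9360) = 70.4 × 0.9072 = 63.9 mg/L.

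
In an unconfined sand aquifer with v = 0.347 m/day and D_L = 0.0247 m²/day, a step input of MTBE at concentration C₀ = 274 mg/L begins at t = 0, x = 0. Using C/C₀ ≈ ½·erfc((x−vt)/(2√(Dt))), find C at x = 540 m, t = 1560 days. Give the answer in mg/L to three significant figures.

For a continuous step input, C/C₀ ≈ ½·erfc((x−vt)/(2√(Dt))).
vt = 0.347 × 1560 = 541.32 m and 2√(Dt) = 2√(0.0247 × 1560) = 12.41 m.
Argument (x−vt)/(2√(Dt)) = (540 − 541.32)/12.41 = -0.1064; ½·erfc(-0.1064) = 0.5598.
C = 274 × 0.5598 = 153 mg/L.

153 mg/L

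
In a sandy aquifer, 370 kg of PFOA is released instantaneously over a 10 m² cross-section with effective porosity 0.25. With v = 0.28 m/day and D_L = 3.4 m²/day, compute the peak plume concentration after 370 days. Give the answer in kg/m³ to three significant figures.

1.18 kg/m³

The peak of an instantaneous 1D plume sits at x = vt; there the Gaussian factor is 1 and C_max = M/(n_e·A·√(4πDt)), where n_e·A is the pore area the mass is dissolved in.
√(4πDt) = √(4π × 3.4 × 370) = 125.7 m, so C_max = 370/(0.25 × 10 × 125.7) = 1.18 kg/m³.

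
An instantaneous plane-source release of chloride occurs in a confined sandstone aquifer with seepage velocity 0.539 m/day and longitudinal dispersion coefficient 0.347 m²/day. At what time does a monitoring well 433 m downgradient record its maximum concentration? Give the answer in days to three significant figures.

For the 1D instantaneous-source solution, setting ∂C/∂t = 0 at fixed x gives v²t² + 2Dt − x² = 0, so t = (√(D² + v²x²) − D)/v².
√(D² + v²x²) = √(0.347² + 0.539² × 433²) = 233.4; v² = 0.290521.
t = (233.4 − 0.347)/0.290521 = 802 days (vs. the pure-advection estimate x/v = 803 d).

802 days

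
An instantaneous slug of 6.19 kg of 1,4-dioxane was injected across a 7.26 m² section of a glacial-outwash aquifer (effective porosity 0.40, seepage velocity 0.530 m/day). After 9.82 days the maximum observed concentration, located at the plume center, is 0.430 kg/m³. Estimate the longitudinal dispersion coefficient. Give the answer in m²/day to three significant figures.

0.199 m²/day

At the plume center C_max = M/(n_e·A·√(4πDt)), so D = M²/(4πt·(n_e·A·C_max)²).
n_e·A·C_max = 0.40 × 7.26 × 0.430 = 1.249 kg/m.
D = 6.19²/(4π × 9.82 × 1.249²) = 0.199 m²/day.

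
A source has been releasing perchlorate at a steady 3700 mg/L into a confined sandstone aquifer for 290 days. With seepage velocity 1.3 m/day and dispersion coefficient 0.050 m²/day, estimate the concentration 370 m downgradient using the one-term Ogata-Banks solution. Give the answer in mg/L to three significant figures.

3340 mg/L

For a continuous step input, C/C₀ ≈ ½·erfc((x−vt)/(2√(Dt))).
vt = 1.3 × 290 = 377 m and 2√(Dt) = 2√(0.050 × 290) = 7.616 m.
Argument (x−vt)/(2√(Dt)) = (370 − 377)/7.616 = -0.9191; ½·erfc(-0.9191) = 0.9032.
C = 3700 × 0.9032 = 3340 mg/L.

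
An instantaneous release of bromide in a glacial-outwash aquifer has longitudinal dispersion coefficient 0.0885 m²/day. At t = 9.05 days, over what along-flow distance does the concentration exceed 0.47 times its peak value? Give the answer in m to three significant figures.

3.11 m

The plume is Gaussian with σ = √(2Dt) = √(2 × 0.0885 × 9.05) = 1.266 m.
C/C_peak = exp(−Δx²/(2σ²)) = 0.47 ⇒ Δx = σ·√(−2 ln 0.47) = 1.266 × 1.229 = 1.556 m.
Width = 2Δx = 3.11 m.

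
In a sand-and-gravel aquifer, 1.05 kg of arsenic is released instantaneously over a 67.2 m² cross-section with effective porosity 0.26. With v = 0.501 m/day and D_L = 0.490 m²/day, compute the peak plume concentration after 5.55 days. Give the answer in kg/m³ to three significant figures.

0.0103 kg/m³

The peak of an instantaneous 1D plume sits at x = vt; there the Gaussian factor is 1 and C_max = M/(n_e·A·√(4πDt)), where n_e·A is the pore area the mass is dissolved in.
√(4πDt) = √(4π × 0.490 × 5.55) = 5.846 m, so C_max = 1.05/(0.26 × 67.2 × 5.846) = 0.0103 kg/m³.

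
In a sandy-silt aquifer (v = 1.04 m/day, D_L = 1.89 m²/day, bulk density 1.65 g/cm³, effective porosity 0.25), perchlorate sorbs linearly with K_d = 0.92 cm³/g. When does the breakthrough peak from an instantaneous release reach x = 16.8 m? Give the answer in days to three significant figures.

Retardation factor R = 1 + ρ_b·K_d/n = 1 + 1.65 × 0.92/0.25 = 7.072.
Sorption retards both mechanisms: v_R = v/R = 0.1471 m/day, D_R = D/R = 0.2673 m²/day.
Peak time from v_R²t² + 2D_R t − x² = 0: t = (√(D_R² + v_R²x²) − D_R)/v_R².
√(D_R² + v_R²x²) = √(0.2673² + 0.1471² × 16.8²) = 2.486; v_R² = 0.02164.
t = (2.486 − 0.2673)/0.02164 = 103 days.

103 days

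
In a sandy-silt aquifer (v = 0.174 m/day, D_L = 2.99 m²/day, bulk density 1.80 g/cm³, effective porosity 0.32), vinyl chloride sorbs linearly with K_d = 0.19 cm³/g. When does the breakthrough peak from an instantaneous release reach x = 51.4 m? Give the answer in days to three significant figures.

Retardation factor R = 1 + ρ_b·K_d/n = 1 + 1.80 × 0.19/0.32 = 2.069.
Sorption retards both mechanisms: v_R = v/R = 0.08410 m/day, D_R = D/R = 1.445 m²/day.
Peak time from v_R²t² + 2D_R t − x² = 0: t = (√(D_R² + v_R²x²) − D_R)/v_R².
√(D_R² + v_R²x²) = √(1.445² + 0.08410² × 51.4²) = 4.558; v_R² = 0.007073.
t = (4.558 − 1.445)/0.007073 = 440 days.

440 days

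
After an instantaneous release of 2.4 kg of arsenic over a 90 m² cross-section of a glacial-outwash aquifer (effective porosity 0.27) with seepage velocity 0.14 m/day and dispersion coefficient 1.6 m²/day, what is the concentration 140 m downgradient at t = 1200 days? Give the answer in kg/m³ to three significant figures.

0.000574 kg/m³

For an instantaneous plane source, C(x,t) = M/(n_e·A·√(4πDt)) · exp(−(x−vt)²/(4Dt)), with n_e·A the pore (flow) area.
Plume center vt = 0.14 × 1200 = 168 m, so the well at 140 m is 28 m upgradient of the peak.
√(4πDt) = 155.3 m, giving peak height M/(n_e·A·√(4πDt)) = 2.4/(0.27 × 90 × 155.3) = 0.0006360 kg/m³.
(x−vt)²/(4Dt) = (-28)²/(4 × 1.6 × 1200) = 0.1021; exp(−0.1021) = 0.9029.
C = 0.0006360 × 0.9029 = 0.000574 kg/m³.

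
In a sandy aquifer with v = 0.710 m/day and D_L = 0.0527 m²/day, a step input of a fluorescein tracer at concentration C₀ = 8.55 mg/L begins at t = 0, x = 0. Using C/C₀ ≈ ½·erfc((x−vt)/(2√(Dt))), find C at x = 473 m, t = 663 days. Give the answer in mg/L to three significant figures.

For a continuous step input, C/C₀ ≈ ½·erfc((x−vt)/(2√(Dt))).
vt = 0.710 × 663 = 470.73 m and 2√(Dt) = 2√(0.0527 × 663) = 11.82 m.
Argument (x−vt)/(2√(Dt)) = (473 − 470.73)/11.82 = 0.1920; ½·erfc(0.1920) = 0.3930.
C = 8.55 × 0.3930 = 3.36 mg/L.

3.36 mg/L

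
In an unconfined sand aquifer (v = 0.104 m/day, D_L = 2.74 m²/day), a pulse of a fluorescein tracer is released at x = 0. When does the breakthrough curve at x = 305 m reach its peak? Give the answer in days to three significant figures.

2690 days

For the 1D instantaneous-source solution, setting ∂C/∂t = 0 at fixed x gives v²t² + 2Dt − x² = 0, so t = (√(D² + v²x²) − D)/v².
√(D² + v²x²) = √(2.74² + 0.104² × 305²) = 31.84; v² = 0.010816.
t = (31.84 − 2.74)/0.010816 = 2690 days (vs. the pure-advection estimate x/v = 2930 d).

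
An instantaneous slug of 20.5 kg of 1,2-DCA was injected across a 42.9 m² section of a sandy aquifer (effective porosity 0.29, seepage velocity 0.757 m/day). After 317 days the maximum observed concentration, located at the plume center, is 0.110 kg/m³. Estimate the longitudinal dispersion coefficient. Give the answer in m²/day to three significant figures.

0.0563 m²/day

At the plume center C_max = M/(n_e·A·√(4πDt)), so D = M²/(4πt·(n_e·A·C_max)²).
n_e·A·C_max = 0.29 × 42.9 × 0.110 = 1.369 kg/m.
D = 20.5²/(4π × 317 × 1.369²) = 0.0563 m²/day.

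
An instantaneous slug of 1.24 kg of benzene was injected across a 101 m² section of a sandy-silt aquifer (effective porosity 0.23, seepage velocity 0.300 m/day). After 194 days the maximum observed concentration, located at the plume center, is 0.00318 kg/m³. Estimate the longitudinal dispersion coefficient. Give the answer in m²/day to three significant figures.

0.116 m²/day

At the plume center C_max = M/(n_e·A·√(4πDt)), so D = M²/(4πt·(n_e·A·C_max)²).
n_e·A·C_max = 0.23 × 101 × 0.00318 = 0.07387 kg/m.
D = 1.24²/(4π × 194 × 0.07387²) = 0.116 m²/day.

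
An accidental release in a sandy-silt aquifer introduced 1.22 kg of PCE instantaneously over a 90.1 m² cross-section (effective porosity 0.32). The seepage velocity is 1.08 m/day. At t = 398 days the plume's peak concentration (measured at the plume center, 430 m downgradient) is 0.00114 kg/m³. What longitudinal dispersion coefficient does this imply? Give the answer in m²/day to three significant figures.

0.275 m²/day

At the plume center C_max = M/(n_e·A·√(4πDt)), so D = M²/(4πt·(n_e·A·C_max)²).
n_e·A·C_max = 0.32 × 90.1 × 0.00114 = 0.03287 kg/m.
D = 1.22²/(4π × 398 × 0.03287²) = 0.275 m²/day.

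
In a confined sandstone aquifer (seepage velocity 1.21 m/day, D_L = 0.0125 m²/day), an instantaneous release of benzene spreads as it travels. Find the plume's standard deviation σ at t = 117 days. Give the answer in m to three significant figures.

Dispersive spreading gives a Gaussian with σ² = 2Dt; advection only shifts the center.
σ = √(2 × 0.0125 × 117) = 1.71 m.

1.71 m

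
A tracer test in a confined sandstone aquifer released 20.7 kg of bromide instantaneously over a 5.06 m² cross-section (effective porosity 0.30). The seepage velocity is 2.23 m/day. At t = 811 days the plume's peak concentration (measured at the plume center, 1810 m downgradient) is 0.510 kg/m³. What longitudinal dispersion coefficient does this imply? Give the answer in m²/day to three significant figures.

At the plume center C_max = M/(n_e·A·√(4πDt)), so D = M²/(4πt·(n_e·A·C_max)²).
n_e·A·C_max = 0.30 × 5.06 × 0.510 = 0.7742 kg/m.
D = 20.7²/(4π × 811 × 0.7742²) = 0.0701 m²/day.

0.0701 m²/day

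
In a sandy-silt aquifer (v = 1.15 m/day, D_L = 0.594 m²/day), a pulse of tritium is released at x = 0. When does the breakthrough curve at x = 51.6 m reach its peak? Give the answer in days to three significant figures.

44.4 days

For the 1D instantaneous-source solution, setting ∂C/∂t = 0 at fixed x gives v²t² + 2Dt − x² = 0, so t = (√(D² + v²x²) − D)/v².
√(D² + v²x²) = √(0.594² + 1.15² × 51.6²) = 59.34; v² = 1.3225.
t = (59.34 − 0.594)/1.3225 = 44.4 days (vs. the pure-advection estimate x/v = 44.9 d).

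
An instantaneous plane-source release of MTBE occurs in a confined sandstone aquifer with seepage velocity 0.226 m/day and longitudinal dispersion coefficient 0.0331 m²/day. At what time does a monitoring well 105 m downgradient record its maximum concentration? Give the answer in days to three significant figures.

464 days

For the 1D instantaneous-source solution, setting ∂C/∂t = 0 at fixed x gives v²t² + 2Dt − x² = 0, so t = (√(D² + v²x²) − D)/v².
√(D² + v²x²) = √(0.0331² + 0.226² × 105²) = 23.73; v² = 0.051076.
t = (23.73 − 0.0331)/0.051076 = 464 days (vs. the pure-advection estimate x/v = 465 d).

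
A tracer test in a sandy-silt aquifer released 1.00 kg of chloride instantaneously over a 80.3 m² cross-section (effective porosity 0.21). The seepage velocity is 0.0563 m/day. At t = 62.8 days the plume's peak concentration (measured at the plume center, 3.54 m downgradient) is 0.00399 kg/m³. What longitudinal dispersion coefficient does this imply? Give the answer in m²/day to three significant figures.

0.280 m²/day

At the plume center C_max = M/(n_e·A·√(4πDt)), so D = M²/(4πt·(n_e·A·C_max)²).
n_e·A·C_max = 0.21 × 80.3 × 0.00399 = 0.06728 kg/m.
D = 1.00²/(4π × 62.8 × 0.06728²) = 0.280 m²/day.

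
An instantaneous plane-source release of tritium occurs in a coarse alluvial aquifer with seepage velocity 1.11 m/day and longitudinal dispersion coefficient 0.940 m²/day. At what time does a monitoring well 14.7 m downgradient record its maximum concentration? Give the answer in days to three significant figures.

For the 1D instantaneous-source solution, setting ∂C/∂t = 0 at fixed x gives v²t² + 2Dt − x² = 0, so t = (√(D² + v²x²) − D)/v².
√(D² + v²x²) = √(0.940² + 1.11² × 14.7²) = 16.34; v² = 1.2321.
t = (16.34 − 0.940)/1.2321 = 12.5 days (vs. the pure-advection estimate x/v = 13.2 d).

12.5 days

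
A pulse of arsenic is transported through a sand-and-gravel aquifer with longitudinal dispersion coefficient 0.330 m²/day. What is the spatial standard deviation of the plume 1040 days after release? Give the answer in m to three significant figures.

26.2 m

Dispersive spreading gives a Gaussian with σ² = 2Dt; advection only shifts the center.
σ = √(2 × 0.330 × 1040) = 26.2 m.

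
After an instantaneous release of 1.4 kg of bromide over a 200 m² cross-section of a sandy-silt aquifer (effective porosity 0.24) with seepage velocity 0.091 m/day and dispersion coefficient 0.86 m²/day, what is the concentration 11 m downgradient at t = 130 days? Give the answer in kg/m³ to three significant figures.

For an instantaneous plane source, C(x,t) = M/(n_e·A·√(4πDt)) · exp(−(x−vt)²/(4Dt)), with n_e·A the pore (flow) area.
Plume center vt = 0.091 × 130 = 11.83 m, so the well at 11 m is 0.83 m upgradient of the peak.
√(4πDt) = 37.48 m, giving peak height M/(n_e·A·√(4πDt)) = 1.4/(0.24 × 200 × 37.48) = 0.0007782 kg/m³.
(x−vt)²/(4Dt) = (-0.83)²/(4 × 0.86 × 130) = 0.001540; exp(−0.001540) = 0.9985.
C = 0.0007782 × 0.9985 = 0.000777 kg/m³.

0.000777 kg/m³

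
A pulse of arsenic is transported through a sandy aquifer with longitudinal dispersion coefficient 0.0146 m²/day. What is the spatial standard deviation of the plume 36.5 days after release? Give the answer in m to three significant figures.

1.03 m

Dispersive spreading gives a Gaussian with σ² = 2Dt; advection only shifts the center.
σ = √(2 × 0.0146 × 36.5) = 1.03 m.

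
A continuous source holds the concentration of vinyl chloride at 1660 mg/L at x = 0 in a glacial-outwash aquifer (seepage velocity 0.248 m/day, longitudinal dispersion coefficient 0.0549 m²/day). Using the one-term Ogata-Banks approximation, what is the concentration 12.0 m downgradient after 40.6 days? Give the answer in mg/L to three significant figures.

299 mg/L

For a continuous step input, C/C₀ ≈ ½·erfc((x−vt)/(2√(Dt))).
vt = 0.248 × 40.6 = 10.0688 m and 2√(Dt) = 2√(0.0549 × 40.6) = 2.986 m.
Argument (x−vt)/(2√(Dt)) = (12.0 − 10.0688)/2.986 = 0.6468; ½·erfc(0.6468) = 0.1802.
C = 1660 × 0.1802 = 299 mg/L.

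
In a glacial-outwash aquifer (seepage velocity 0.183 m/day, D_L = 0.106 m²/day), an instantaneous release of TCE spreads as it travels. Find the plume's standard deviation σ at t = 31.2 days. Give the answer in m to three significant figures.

Dispersive spreading gives a Gaussian with σ² = 2Dt; advection only shifts the center.
σ = √(2 × 0.106 × 31.2) = 2.57 m.

2.57 m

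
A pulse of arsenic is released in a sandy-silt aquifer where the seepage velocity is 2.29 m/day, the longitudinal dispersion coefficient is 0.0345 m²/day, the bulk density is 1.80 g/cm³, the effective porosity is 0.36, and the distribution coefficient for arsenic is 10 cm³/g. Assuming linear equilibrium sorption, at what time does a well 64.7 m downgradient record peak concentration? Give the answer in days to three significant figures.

1440 days

Retardation factor R = 1 + ρ_b·K_d/n = 1 + 1.80 × 10/0.36 = 51.00.
Sorption retards both mechanisms: v_R = v/R = 0.04490 m/day, D_R = D/R = 0.0006765 m²/day.
Peak time from v_R²t² + 2D_R t − x² = 0: t = (√(D_R² + v_R²x²) − D_R)/v_R².
√(D_R² + v_R²x²) = √(0.0006765² + 0.04490² × 64.7²) = 2.905; v_R² = 0.002016.
t = (2.905 − 0.0006765)/0.002016 = 1440 days.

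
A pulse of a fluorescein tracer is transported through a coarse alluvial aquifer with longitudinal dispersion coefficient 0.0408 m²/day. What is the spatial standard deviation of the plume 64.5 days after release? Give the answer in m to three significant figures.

Dispersive spreading gives a Gaussian with σ² = 2Dt; advection only shifts the center.
σ = √(2 × 0.0408 × 64.5) = 2.29 m.

2.29 m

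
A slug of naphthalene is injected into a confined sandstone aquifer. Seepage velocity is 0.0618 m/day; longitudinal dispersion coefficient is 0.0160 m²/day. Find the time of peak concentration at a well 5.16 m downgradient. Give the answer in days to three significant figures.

79.4 days

For the 1D instantaneous-source solution, setting ∂C/∂t = 0 at fixed x gives v²t² + 2Dt − x² = 0, so t = (√(D² + v²x²) − D)/v².
√(D² + v²x²) = √(0.0160² + 0.0618² × 5.16²) = 0.3193; v² = 0.00381924.
t = (0.3193 − 0.0160)/0.00381924 = 79.4 days (vs. the pure-advection estimate x/v = 83.5 d).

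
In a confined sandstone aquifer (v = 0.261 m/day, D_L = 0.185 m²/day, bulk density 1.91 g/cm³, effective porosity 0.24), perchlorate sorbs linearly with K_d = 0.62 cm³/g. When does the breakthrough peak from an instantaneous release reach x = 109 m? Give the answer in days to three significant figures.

2460 days

Retardation factor R = 1 + ρ_b·K_d/n = 1 + 1.91 × 0.62/0.24 = 5.934.
Sorption retards both mechanisms: v_R = v/R = 0.04398 m/day, D_R = D/R = 0.03118 m²/day.
Peak time from v_R²t² + 2D_R t − x² = 0: t = (√(D_R² + v_R²x²) − D_R)/v_R².
√(D_R² + v_R²x²) = √(0.03118² + 0.04398² × 109²) = 4.794; v_R² = 0.001934.
t = (4.794 − 0.03118)/0.001934 = 2460 days.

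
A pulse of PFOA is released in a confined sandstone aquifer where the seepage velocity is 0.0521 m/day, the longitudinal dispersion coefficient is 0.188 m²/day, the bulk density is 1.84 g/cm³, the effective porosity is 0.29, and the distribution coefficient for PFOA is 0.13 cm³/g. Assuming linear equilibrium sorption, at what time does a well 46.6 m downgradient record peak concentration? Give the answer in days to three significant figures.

1510 days

Retardation factor R = 1 + ρ_b·K_d/n = 1 + 1.84 × 0.13/0.29 = 1.825.
Sorption retards both mechanisms: v_R = v/R = 0.02855 m/day, D_R = D/R = 0.1030 m²/day.
Peak time from v_R²t² + 2D_R t − x² = 0: t = (√(D_R² + v_R²x²) − D_R)/v_R².
√(D_R² + v_R²x²) = √(0.1030² + 0.02855² × 46.6²) = 1.334; v_R² = 0.0008151.
t = (1.334 − 0.1030)/0.0008151 = 1510 days.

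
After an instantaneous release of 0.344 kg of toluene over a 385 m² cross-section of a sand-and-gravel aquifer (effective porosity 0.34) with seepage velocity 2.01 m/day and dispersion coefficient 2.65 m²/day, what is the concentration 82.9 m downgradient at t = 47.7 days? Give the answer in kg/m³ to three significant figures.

4.73e-05 kg/m³

For an instantaneous plane source, C(x,t) = M/(n_e·A·√(4πDt)) · exp(−(x−vt)²/(4Dt)), with n_e·A the pore (flow) area.
Plume center vt = 2.01 × 47.7 = 95.877 m, so the well at 82.9 m is 12.977 m upgradient of the peak.
√(4πDt) = 39.86 m, giving peak height M/(n_e·A·√(4πDt)) = 0.344/(0.34 × 385 × 39.86) = 6.593e-05 kg/m³.
(x−vt)²/(4Dt) = (-12.977)²/(4 × 2.65 × 47.7) = 0.3331; exp(−0.3331) = 0.7167.
C = 6.593e-05 × 0.7167 = 4.73e-05 kg/m³.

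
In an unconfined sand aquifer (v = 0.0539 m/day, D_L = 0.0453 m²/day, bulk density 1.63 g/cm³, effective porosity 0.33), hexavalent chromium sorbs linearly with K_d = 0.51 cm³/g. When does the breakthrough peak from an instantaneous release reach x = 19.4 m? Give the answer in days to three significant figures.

1210 days

Retardation factor R = 1 + ρ_b·K_d/n = 1 + 1.63 × 0.51/0.33 = 3.519.
Sorption retards both mechanisms: v_R = v/R = 0.01532 m/day, D_R = D/R = 0.01287 m²/day.
Peak time from v_R²t² + 2D_R t − x² = 0: t = (√(D_R² + v_R²x²) − D_R)/v_R².
√(D_R² + v_R²x²) = √(0.01287² + 0.01532² × 19.4²) = 0.2975; v_R² = 0.0002347.
t = (0.2975 − 0.01287)/0.0002347 = 1210 days.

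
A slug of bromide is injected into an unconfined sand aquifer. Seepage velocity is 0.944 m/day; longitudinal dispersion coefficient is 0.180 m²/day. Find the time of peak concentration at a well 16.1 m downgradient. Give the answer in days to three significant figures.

16.9 days

For the 1D instantaneous-source solution, setting ∂C/∂t = 0 at fixed x gives v²t² + 2Dt − x² = 0, so t = (√(D² + v²x²) − D)/v².
√(D² + v²x²) = √(0.180² + 0.944² × 16.1²) = 15.20; v² = 0.891136.
t = (15.20 − 0.180)/0.891136 = 16.9 days (vs. the pure-advection estimate x/v = 17.1 d).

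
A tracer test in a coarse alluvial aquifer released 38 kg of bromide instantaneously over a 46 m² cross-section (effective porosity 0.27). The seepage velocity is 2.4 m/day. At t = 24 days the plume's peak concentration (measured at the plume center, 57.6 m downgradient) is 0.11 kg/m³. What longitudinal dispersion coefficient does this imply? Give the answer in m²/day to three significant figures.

2.57 m²/day

At the plume center C_max = M/(n_e·A·√(4πDt)), so D = M²/(4πt·(n_e·A·C_max)²).
n_e·A·C_max = 0.27 × 46 × 0.11 = 1.366 kg/m.
D = 38²/(4π × 24 × 1.366²) = 2.57 m²/day.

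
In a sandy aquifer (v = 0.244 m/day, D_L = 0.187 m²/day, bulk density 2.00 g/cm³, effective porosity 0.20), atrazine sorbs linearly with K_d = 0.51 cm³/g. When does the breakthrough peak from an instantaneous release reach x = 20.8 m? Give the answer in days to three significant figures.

Retardation factor R = 1 + ρ_b·K_d/n = 1 + 2.00 × 0.51/0.20 = 6.100.
Sorption retards both mechanisms: v_R = v/R = 0.04000 m/day, D_R = D/R = 0.03066 m²/day.
Peak time from v_R²t² + 2D_R t − x² = 0: t = (√(D_R² + v_R²x²) − D_R)/v_R².
√(D_R² + v_R²x²) = √(0.03066² + 0.04000² × 20.8²) = 0.8326; v_R² = 0.001600.
t = (0.8326 − 0.03066)/0.001600 = 501 days.

501 days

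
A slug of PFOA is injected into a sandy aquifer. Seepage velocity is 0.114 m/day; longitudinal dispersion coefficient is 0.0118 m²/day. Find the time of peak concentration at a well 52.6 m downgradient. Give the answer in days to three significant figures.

460 days

For the 1D instantaneous-source solution, setting ∂C/∂t = 0 at fixed x gives v²t² + 2Dt − x² = 0, so t = (√(D² + v²x²) − D)/v².
√(D² + v²x²) = √(0.0118² + 0.114² × 52.6²) = 5.996; v² = 0.012996.
t = (5.996 − 0.0118)/0.012996 = 460 days (vs. the pure-advection estimate x/v = 461 d).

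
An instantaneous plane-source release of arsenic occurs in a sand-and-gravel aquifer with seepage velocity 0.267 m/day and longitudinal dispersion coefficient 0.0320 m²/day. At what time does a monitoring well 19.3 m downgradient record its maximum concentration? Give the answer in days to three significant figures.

For the 1D instantaneous-source solution, setting ∂C/∂t = 0 at fixed x gives v²t² + 2Dt − x² = 0, so t = (√(D² + v²x²) − D)/v².
√(D² + v²x²) = √(0.0320² + 0.267² × 19.3²) = 5.153; v² = 0.071289.
t = (5.153 − 0.0320)/0.071289 = 71.8 days (vs. the pure-advection estimate x/v = 72.3 d).

71.8 days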